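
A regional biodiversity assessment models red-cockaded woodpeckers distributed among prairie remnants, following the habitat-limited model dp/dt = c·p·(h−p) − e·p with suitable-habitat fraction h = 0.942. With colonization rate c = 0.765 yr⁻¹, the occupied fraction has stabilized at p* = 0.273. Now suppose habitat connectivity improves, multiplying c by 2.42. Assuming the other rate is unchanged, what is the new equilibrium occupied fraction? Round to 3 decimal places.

Balance c(h−p*) = e gives e = 0.765×(0.942 − 0.27300) = 0.51178.
New p* = 0.942 − e/c = 0.942 − 0.51178/1.85130 = 0.66556.

0.666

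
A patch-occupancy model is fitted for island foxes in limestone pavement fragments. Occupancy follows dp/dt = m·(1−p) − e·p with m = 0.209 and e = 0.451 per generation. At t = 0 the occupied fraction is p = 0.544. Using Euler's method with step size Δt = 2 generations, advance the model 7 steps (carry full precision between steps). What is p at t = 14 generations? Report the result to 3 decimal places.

0.317

Update rule: p ← p + [m·(1−p) − e·p]·Δt with Δt = 2.
t = 2: p = 0.54400 + (-0.30008) = 0.24392
t = 4: p = 0.24392 + (+0.09603) = 0.33995
t = 6: p = 0.33995 + (-0.03073) = 0.30922
t = 8: p = 0.30922 + (+0.00983) = 0.31905
t = 10: p = 0.31905 + (-0.00315) = 0.31590
t = 12: p = 0.31590 + (+0.00101) = 0.31691
t = 14: p = 0.31691 + (-0.00032) = 0.31659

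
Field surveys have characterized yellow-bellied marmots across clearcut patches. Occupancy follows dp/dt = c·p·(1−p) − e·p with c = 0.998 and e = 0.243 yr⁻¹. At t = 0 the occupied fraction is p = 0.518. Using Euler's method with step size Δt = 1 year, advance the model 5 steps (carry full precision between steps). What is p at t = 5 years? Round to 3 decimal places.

Update rule: p ← p + [c·p·(1−p) − e·p]·Δt with Δt = 1.
step 1: Δp = +0.12330, p = 0.64130
step 2: Δp = +0.07374, p = 0.71504
step 3: Δp = +0.02960, p = 0.74464
step 4: Δp = +0.00883, p = 0.75346
step 5: Δp = +0.00229, p = 0.75576

0.756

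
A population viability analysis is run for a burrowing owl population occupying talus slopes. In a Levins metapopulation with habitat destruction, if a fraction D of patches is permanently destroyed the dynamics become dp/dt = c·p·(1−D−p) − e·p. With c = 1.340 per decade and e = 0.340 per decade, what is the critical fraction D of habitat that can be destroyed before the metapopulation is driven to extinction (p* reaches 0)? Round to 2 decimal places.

The nontrivial equilibrium is p* = (1−D) − e/c; extinction occurs when this hits zero.
So D_crit = 1 − e/c = 1 − 0.340/1.340 = 1 − 0.2537 = 0.7463.
This equals the undisturbed p*, a classic result of Lande's extension.

0.75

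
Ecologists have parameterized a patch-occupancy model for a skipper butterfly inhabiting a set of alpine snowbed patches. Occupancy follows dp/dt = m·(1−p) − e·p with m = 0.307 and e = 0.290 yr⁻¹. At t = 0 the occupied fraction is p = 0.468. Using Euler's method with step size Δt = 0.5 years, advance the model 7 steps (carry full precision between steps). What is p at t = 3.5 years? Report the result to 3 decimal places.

0.510

Update rule: p ← p + [m·(1−p) − e·p]·Δt with Δt = 0.5.
  1  |  dp/dt·Δt = +0.013802  |  p_1 = 0.481802
  2  |  dp/dt·Δt = +0.009682  |  p_2 = 0.491484
  3  |  dp/dt·Δt = +0.006792  |  p_3 = 0.498276
  4  |  dp/dt·Δt = +0.004765  |  p_4 = 0.503041
  5  |  dp/dt·Δt = +0.003342  |  p_5 = 0.506383
  6  |  dp/dt·Δt = +0.002345  |  p_6 = 0.508728
  7  |  dp/dt·Δt = +0.001645  |  p_7 = 0.510372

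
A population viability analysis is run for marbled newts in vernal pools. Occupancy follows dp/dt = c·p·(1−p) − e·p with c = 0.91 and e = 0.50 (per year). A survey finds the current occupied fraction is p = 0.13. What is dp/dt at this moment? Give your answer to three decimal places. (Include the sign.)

Colonization term: c·p·(1−p) = 0.91×0.13×0.8700 = 0.10292.
Extinction term: e·p = 0.06500.
dp/dt = 0.10292 − 0.06500 = 0.03792.

0.038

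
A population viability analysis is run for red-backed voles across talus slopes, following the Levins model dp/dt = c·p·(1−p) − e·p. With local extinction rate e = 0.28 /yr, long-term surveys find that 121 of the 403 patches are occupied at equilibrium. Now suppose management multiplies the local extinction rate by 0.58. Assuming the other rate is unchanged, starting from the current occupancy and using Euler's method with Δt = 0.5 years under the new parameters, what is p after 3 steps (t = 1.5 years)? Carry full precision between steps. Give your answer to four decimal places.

Observed p* = 121/403 = 0.30025.
Balance c(1−p*) = e gives c = e/(1 − 0.30025) = 0.28/0.69975 = 0.40014.
Starting from p₀ = 0.30025; update p ← p + (dp/dt)·Δt with the new parameters.
  1  |  dp/dt·Δt = +0.017655  |  p_1 = 0.317903
  2  |  dp/dt·Δt = +0.017570  |  p_2 = 0.335473
  3  |  dp/dt·Δt = +0.017362  |  p_3 = 0.352834

0.3528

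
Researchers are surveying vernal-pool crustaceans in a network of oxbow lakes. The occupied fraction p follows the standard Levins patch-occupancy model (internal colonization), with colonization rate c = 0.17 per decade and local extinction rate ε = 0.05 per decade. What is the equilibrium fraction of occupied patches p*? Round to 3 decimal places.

Setting dp/dt = 0 and dividing through by p* gives c·(1−p*) = ε.
So p* = 1 − ε/c = 1 − 0.05/0.17 = 1 − 0.2941 = 0.7059.

0.706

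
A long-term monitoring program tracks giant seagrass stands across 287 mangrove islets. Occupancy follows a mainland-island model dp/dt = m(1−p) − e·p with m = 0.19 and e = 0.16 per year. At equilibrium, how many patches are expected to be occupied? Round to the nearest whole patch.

156

p* = m/(m+e) = 0.19/0.3500 = 0.5429.
Expected occupied patches = N × p* = 287 × 0.5429 = 155.80 ≈ 156.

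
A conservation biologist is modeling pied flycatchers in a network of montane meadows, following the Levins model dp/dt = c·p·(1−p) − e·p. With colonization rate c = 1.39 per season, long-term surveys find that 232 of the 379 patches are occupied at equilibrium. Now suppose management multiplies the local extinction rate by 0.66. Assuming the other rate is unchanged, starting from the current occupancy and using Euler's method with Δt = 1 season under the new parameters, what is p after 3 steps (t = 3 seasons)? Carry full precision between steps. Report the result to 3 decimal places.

Observed p* = 232/379 = 0.61214.
Balance c(1−p*) = e gives e = 1.39×(1 − 0.61214) = 0.53913.
Starting from p₀ = 0.61214; update p ← p + (dp/dt)·Δt with the new parameters.
t = 1: p = 0.61214 + (+0.11221) = 0.72434
t = 2: p = 0.72434 + (+0.01980) = 0.74415
t = 3: p = 0.74415 + (-0.00014) = 0.74401

0.744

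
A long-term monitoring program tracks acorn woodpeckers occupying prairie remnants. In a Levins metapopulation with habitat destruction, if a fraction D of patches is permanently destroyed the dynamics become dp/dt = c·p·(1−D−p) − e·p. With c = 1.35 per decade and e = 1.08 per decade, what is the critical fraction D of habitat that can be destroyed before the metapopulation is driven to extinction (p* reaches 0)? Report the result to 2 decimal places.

0.20

The nontrivial equilibrium is p* = (1−D) − e/c; extinction occurs when this hits zero.
So D_crit = 1 − e/c = 1 − 1.08/1.35 = 1 − 0.8000 = 0.2000.
This equals the undisturbed p*, a classic result of Lande's extension.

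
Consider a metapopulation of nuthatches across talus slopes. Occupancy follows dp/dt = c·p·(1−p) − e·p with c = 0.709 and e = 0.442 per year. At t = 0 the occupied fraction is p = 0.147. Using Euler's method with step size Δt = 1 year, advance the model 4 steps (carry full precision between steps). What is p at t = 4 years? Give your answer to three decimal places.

0.245

Update rule: p ← p + [c·p·(1−p) − e·p]·Δt with Δt = 1.
  1  |  dp/dt·Δt = +0.023928  |  p_1 = 0.170928
  2  |  dp/dt·Δt = +0.024923  |  p_2 = 0.195852
  3  |  dp/dt·Δt = +0.025097  |  p_3 = 0.220948
  4  |  dp/dt·Δt = +0.024381  |  p_4 = 0.245329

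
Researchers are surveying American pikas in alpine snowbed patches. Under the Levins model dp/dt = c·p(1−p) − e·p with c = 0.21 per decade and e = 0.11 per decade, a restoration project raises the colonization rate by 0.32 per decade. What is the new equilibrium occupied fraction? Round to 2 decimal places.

Before: p* = 1 − 0.11/0.21 = 0.4762.
After the change, c = 0.53, e = 0.11, so p* = 1 − 0.11/0.53 = 0.7925.

0.79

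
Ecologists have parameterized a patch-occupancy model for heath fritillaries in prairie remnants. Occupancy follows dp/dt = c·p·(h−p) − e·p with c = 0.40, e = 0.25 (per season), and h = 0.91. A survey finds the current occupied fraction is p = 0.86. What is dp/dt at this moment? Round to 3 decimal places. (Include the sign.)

Colonization term: c·p·(h−p) = 0.40×0.86×0.0500 = 0.01720.
Extinction term: e·p = 0.21500.
dp/dt = 0.01720 − 0.21500 = -0.19780.

-0.198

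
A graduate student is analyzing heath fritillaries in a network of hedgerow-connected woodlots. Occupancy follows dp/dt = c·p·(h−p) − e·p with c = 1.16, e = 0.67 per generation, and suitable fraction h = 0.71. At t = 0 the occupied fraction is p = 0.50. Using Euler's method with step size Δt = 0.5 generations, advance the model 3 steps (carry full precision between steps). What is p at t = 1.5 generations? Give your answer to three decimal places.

0.295

Update rule: p ← p + [c·p·(h−p) − e·p]·Δt with Δt = 0.5.
p: 0.50000 → 0.39340  (Δp = -0.10660)
p: 0.39340 → 0.33385  (Δp = -0.05955)
p: 0.33385 → 0.29485  (Δp = -0.03900)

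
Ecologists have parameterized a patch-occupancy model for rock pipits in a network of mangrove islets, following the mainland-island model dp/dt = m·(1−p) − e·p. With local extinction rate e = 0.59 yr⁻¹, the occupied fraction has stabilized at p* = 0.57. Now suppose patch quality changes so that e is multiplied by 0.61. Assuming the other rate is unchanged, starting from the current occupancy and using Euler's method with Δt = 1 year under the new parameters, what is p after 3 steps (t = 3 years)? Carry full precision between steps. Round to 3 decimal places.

0.685

Balance m(1−p*) = e·p* gives m = e·p*/(1−p*) = 0.59×0.57000/0.43000 = 0.78209.
Starting from p₀ = 0.57000; update p ← p + (dp/dt)·Δt with the new parameters.
step 1: Δp = +0.13116, p = 0.70116
step 2: Δp = -0.01862, p = 0.68253
step 3: Δp = +0.00264, p = 0.68518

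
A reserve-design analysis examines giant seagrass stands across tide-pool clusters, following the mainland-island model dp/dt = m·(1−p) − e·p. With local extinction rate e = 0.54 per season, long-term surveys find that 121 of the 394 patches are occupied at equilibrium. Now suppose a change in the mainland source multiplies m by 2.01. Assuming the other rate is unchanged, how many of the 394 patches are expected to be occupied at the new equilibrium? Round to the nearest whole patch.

Observed p* = 121/394 = 0.30711.
Balance m(1−p*) = e·p* gives m = e·p*/(1−p*) = 0.54×0.30711/0.69289 = 0.23934.
New p* = m/(m+e) = 0.48107/(0.48107+0.54000) = 0.47114.
Expected occupied = 394 × 0.47114 = 185.63 ≈ 186.

186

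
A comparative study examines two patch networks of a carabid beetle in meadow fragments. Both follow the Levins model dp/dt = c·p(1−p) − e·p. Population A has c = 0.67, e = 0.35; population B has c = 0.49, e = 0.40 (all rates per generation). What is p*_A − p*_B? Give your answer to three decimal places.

0.294

A: p*_A = 1 − 0.35/0.67 = 0.4776.
B: p*_B = 1 − 0.40/0.49 = 0.1837.
p*_A − p*_B = 0.4776 − 0.1837 = 0.2939.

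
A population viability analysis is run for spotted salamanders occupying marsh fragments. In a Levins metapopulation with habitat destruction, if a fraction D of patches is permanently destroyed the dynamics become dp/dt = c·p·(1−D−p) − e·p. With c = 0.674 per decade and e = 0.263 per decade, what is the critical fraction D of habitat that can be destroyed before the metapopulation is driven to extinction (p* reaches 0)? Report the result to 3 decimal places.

The nontrivial equilibrium is p* = (1−D) − e/c; extinction occurs when this hits zero.
So D_crit = 1 − e/c = 1 − 0.263/0.674 = 1 − 0.3902 = 0.6098.
Note this equals the original equilibrium occupancy — the Levins extinction-debt result.

0.610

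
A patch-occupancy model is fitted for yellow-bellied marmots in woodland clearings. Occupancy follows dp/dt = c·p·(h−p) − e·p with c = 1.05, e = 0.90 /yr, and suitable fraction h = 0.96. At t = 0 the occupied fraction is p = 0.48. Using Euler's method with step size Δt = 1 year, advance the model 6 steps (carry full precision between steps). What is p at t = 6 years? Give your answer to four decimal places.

Update rule: p ← p + [c·p·(h−p) − e·p]·Δt with Δt = 1.
t = 1: p = 0.48000 + (-0.19008) = 0.28992
t = 2: p = 0.28992 + (-0.05694) = 0.23298
t = 3: p = 0.23298 + (-0.03183) = 0.20115
t = 4: p = 0.20115 + (-0.02076) = 0.18039
t = 5: p = 0.18039 + (-0.01468) = 0.16570
t = 6: p = 0.16570 + (-0.01093) = 0.15477

0.1548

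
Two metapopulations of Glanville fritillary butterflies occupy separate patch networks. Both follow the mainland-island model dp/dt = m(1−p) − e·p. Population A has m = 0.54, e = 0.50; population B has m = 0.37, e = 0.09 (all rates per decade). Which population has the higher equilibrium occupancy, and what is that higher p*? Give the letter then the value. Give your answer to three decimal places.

A: p*_A = m/(m+e) = 0.54/1.0400 = 0.5192.
B: p*_B = 0.37/0.4600 = 0.8043.
B is higher at 0.8043.

B, 0.804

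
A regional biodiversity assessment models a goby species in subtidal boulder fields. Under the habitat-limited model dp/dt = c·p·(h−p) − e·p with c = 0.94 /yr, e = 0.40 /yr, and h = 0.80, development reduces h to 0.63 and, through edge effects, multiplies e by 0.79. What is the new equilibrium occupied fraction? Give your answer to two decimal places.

0.29

Before: p* = h − e/c = 0.80 − 0.40/0.94 = 0.80 − 0.4255 = 0.3745.
After: c = 0.94, e = 0.316, h = 0.63; p* = 0.63 − 0.316/0.94 = 0.2938.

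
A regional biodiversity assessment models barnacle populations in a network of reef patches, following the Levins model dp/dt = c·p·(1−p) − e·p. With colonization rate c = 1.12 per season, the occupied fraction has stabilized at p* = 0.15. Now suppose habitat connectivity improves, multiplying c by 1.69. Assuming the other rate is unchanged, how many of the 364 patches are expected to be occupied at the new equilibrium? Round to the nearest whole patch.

Balance c(1−p*) = e gives e = 1.12×(1 − 0.15000) = 0.95200.
New p* = 1 − e/c = 1 − 0.95200/1.89280 = 0.49704.
Expected occupied = 364 × 0.49704 = 180.92 ≈ 181.

181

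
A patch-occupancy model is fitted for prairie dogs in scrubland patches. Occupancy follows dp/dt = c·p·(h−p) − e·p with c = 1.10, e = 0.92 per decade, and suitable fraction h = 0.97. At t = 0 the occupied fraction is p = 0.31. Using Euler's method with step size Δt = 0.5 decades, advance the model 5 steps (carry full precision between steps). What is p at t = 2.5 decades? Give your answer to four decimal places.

Update rule: p ← p + [c·p·(h−p) − e·p]·Δt with Δt = 0.5.
t = 0.5: p = 0.31000 + (-0.03007) = 0.27993
t = 1: p = 0.27993 + (-0.02252) = 0.25741
t = 1.5: p = 0.25741 + (-0.01752) = 0.23988
t = 2: p = 0.23988 + (-0.01402) = 0.22587
t = 2.5: p = 0.22587 + (-0.01146) = 0.21441

0.2144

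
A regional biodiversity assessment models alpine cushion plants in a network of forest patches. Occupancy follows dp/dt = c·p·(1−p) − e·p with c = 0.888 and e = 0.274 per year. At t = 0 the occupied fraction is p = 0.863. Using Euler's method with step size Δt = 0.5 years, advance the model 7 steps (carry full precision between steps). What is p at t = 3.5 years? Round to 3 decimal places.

Update rule: p ← p + [c·p·(1−p) − e·p]·Δt with Δt = 0.5.
  1  |  dp/dt·Δt = -0.065736  |  p_1 = 0.797264
  2  |  dp/dt·Δt = -0.037459  |  p_2 = 0.759804
  3  |  dp/dt·Δt = -0.023062  |  p_3 = 0.736742
  4  |  dp/dt·Δt = -0.014818  |  p_4 = 0.721923
  5  |  dp/dt·Δt = -0.009771  |  p_5 = 0.712153
  6  |  dp/dt·Δt = -0.006549  |  p_6 = 0.705604
  7  |  dp/dt·Δt = -0.004437  |  p_7 = 0.701167

0.701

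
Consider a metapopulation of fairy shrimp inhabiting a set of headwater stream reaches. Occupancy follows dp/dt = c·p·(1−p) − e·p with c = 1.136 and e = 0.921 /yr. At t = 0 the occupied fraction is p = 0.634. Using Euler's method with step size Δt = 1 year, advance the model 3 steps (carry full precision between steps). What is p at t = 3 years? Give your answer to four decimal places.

0.2448

Update rule: p ← p + [c·p·(1−p) − e·p]·Δt with Δt = 1.
  1  |  dp/dt·Δt = -0.320312  |  p_1 = 0.313688
  2  |  dp/dt·Δt = -0.044340  |  p_2 = 0.269348
  3  |  dp/dt·Δt = -0.024505  |  p_3 = 0.244843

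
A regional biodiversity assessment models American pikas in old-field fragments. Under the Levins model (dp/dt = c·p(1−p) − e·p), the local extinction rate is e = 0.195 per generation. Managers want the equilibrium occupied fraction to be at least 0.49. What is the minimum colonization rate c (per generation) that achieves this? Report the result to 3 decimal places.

0.382

p* = 1 − e/c ≥ 0.49 requires e/c ≤ 0.5100, i.e. c ≥ e/0.5100.
c_min = 0.195/0.5100 = 0.3824.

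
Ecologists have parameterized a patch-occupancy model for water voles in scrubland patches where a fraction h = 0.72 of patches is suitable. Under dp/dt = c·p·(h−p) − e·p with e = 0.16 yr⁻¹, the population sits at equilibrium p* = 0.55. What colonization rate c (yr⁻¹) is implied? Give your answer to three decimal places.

0.941

At equilibrium c(h−p*) = e, so c = e/(h−p*).
c = 0.16/(0.72 − 0.55) = 0.16/0.1700 = 0.9412.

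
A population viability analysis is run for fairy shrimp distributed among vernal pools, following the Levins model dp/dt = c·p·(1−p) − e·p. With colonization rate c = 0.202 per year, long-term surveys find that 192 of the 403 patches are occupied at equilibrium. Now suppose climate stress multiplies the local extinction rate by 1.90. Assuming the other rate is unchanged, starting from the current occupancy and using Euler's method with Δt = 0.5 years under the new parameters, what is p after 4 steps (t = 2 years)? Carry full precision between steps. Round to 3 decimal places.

0.397

Observed p* = 192/403 = 0.47643.
Balance c(1−p*) = e gives e = 0.202×(1 − 0.47643) = 0.10576.
Starting from p₀ = 0.47643; update p ← p + (dp/dt)·Δt with the new parameters.
  1  |  dp/dt·Δt = -0.022674  |  p_1 = 0.453752
  2  |  dp/dt·Δt = -0.020556  |  p_2 = 0.433196
  3  |  dp/dt·Δt = -0.018726  |  p_3 = 0.414471
  4  |  dp/dt·Δt = -0.017132  |  p_4 = 0.397338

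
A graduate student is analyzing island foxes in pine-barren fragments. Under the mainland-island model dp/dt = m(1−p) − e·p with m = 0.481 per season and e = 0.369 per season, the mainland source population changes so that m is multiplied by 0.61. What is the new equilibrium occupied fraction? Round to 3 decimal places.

Before: p* = 0.481/(0.481+0.369) = 0.5659.
After: m = 0.29341, e = 0.369; p* = 0.29341/0.6624 = 0.4429.

0.443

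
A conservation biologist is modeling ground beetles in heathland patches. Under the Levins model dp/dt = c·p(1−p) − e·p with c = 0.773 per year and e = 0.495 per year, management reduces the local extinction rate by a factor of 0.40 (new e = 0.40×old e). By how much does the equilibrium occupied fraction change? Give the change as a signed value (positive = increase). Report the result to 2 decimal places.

0.38

Before: p* = 1 − 0.495/0.773 = 0.3596.
After the change, c = 0.773, e = 0.198, so p* = 1 − 0.198/0.773 = 0.7439.
Δp* = 0.7439 − 0.3596 = +0.3842.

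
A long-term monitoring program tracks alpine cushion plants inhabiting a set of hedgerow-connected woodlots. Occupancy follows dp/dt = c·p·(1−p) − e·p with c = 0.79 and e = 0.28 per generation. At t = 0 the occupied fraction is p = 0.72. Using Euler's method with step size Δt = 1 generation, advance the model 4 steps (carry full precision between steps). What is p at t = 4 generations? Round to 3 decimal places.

0.649

Update rule: p ← p + [c·p·(1−p) − e·p]·Δt with Δt = 1.
p: 0.72000 → 0.67766  (Δp = -0.04234)
p: 0.67766 → 0.66048  (Δp = -0.01718)
p: 0.66048 → 0.65270  (Δp = -0.00778)
p: 0.65270 → 0.64902  (Δp = -0.00368)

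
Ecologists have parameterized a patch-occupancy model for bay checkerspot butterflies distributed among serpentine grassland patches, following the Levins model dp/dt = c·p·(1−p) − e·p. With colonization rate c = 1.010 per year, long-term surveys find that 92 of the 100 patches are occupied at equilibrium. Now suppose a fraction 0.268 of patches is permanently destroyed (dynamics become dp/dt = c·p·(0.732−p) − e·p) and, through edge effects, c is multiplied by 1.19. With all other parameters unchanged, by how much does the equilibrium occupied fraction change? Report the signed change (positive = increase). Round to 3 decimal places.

-0.255

Observed p* = 92/100 = 0.92000.
Balance c(1−p*) = e gives e = 1.010×(1 − 0.92000) = 0.08080.
New p* = 0.732 − e/c = 0.732 − 0.08080/1.20190 = 0.66477.
Δp* = 0.66477 − 0.92000 = -0.25523.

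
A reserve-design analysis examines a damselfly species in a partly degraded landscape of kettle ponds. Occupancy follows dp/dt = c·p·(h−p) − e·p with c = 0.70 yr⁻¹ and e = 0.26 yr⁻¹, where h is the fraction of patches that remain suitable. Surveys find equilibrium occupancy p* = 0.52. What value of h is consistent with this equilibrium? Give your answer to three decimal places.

At equilibrium c(h−p*) = e, so h = p* + e/c.
h = 0.52 + 0.26/0.70 = 0.52 + 0.3714 = 0.8914.

0.891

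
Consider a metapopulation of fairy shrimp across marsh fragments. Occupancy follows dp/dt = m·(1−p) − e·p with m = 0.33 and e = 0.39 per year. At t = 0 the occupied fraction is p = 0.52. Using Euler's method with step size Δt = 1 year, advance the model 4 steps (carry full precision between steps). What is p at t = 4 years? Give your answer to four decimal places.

Update rule: p ← p + [m·(1−p) − e·p]·Δt with Δt = 1.
  1  |  dp/dt·Δt = -0.044400  |  p_1 = 0.475600
  2  |  dp/dt·Δt = -0.012432  |  p_2 = 0.463168
  3  |  dp/dt·Δt = -0.003481  |  p_3 = 0.459687
  4  |  dp/dt·Δt = -0.000975  |  p_4 = 0.458712

0.4587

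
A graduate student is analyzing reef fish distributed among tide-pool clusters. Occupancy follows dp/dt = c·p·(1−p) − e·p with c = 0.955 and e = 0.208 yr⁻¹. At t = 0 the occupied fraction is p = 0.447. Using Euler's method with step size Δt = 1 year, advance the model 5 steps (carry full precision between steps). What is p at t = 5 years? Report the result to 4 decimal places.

0.7802

Update rule: p ← p + [c·p·(1−p) − e·p]·Δt with Δt = 1.
t = 1: p = 0.44700 + (+0.14309) = 0.59009
t = 2: p = 0.59009 + (+0.10826) = 0.69835
t = 3: p = 0.69835 + (+0.05592) = 0.75427
t = 4: p = 0.75427 + (+0.02012) = 0.77439
t = 5: p = 0.77439 + (+0.00578) = 0.78016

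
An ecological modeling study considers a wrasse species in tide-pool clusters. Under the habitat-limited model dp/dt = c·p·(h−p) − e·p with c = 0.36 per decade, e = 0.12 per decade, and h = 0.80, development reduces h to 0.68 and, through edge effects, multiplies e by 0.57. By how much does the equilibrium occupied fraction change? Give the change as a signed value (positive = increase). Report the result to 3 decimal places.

0.023

Before: p* = h − e/c = 0.80 − 0.12/0.36 = 0.80 − 0.3333 = 0.4667.
After: c = 0.36, e = 0.0684, h = 0.68; p* = 0.68 − 0.0684/0.36 = 0.4900.
Δp* = 0.4900 − 0.4667 = +0.0233.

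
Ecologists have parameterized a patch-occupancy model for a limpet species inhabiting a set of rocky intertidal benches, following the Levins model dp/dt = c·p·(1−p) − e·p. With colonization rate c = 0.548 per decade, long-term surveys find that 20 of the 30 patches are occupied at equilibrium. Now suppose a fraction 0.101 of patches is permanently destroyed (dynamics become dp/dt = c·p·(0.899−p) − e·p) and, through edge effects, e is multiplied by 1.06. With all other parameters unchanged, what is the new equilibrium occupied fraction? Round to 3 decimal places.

0.546

Observed p* = 20/30 = 0.66667.
Balance c(1−p*) = e gives e = 0.548×(1 − 0.66667) = 0.18266.
New p* = 0.899 − e/c = 0.899 − 0.19362/0.54800 = 0.54568.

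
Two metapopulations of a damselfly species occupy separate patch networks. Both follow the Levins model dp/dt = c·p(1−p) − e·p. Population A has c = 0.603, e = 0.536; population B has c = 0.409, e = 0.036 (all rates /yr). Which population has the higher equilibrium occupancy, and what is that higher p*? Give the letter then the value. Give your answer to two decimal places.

B, 0.91

A: p*_A = 1 − 0.536/0.603 = 0.1111.
B: p*_B = 1 − 0.036/0.409 = 0.9120.
B is higher at 0.9120.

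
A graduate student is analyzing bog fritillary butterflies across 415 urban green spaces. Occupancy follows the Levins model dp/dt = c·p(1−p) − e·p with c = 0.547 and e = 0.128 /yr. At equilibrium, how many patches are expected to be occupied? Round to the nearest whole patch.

318

p* = 1 − e/c = 1 − 0.128/0.547 = 0.7660.
Expected occupied patches = N × p* = 415 × 0.7660 = 317.89 ≈ 318.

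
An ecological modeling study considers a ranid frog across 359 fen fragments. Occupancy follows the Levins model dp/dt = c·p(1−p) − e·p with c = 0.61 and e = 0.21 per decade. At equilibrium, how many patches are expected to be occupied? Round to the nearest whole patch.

235

p* = 1 − e/c = 1 − 0.21/0.61 = 0.6557.
Expected occupied patches = N × p* = 359 × 0.6557 = 235.41 ≈ 235.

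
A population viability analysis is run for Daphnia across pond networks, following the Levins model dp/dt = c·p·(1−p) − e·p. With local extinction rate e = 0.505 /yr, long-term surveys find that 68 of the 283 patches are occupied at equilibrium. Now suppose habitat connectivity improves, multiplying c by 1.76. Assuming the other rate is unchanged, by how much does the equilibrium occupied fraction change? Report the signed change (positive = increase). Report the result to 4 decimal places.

Observed p* = 68/283 = 0.24028.
Balance c(1−p*) = e gives c = e/(1 − 0.24028) = 0.505/0.75972 = 0.66472.
New p* = 1 − e/c = 1 − 0.50500/1.16991 = 0.56834.
Δp* = 0.56834 − 0.24028 = +0.32806.

0.3281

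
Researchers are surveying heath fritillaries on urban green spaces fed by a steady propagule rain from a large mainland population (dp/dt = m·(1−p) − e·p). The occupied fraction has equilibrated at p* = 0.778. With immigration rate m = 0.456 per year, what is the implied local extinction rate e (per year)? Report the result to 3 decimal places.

At equilibrium m(1−p*) = e·p*, so e = m(1−p*)/p*.
e = 0.456 × 0.2220 / 0.778 = 0.1301.

0.130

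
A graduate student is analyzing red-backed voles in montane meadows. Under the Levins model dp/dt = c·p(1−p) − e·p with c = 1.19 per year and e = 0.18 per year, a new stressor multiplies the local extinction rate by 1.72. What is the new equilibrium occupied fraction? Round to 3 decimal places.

Before: p* = 1 − 0.18/1.19 = 0.8487.
After the change, c = 1.19, e = 0.3096, so p* = 1 − 0.3096/1.19 = 0.7398.

0.740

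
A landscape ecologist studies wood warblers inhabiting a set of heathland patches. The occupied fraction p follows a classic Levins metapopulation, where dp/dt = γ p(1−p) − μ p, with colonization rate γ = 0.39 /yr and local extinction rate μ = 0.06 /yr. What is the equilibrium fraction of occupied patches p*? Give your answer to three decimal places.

At equilibrium, colonization balances extinction: γ·p*·(1−p*) = μ·p*.
So p* = 1 − μ/γ = 1 − 0.06/0.39 = 1 − 0.1538 = 0.8462.

0.846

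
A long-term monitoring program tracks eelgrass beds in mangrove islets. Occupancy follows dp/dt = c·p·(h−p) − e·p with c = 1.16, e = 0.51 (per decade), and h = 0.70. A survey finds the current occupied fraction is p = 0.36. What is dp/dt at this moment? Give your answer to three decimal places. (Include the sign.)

-0.042

Colonization term: c·p·(h−p) = 1.16×0.36×0.3400 = 0.14198.
Extinction term: e·p = 0.18360.
dp/dt = 0.14198 − 0.18360 = -0.04162.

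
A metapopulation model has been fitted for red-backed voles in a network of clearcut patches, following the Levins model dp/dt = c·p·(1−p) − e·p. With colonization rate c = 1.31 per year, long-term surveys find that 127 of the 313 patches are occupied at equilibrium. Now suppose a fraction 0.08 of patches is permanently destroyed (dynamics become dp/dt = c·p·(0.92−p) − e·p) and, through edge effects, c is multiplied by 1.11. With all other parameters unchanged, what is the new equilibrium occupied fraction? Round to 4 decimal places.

0.3846

Observed p* = 127/313 = 0.40575.
Balance c(1−p*) = e gives e = 1.31×(1 − 0.40575) = 0.77847.
New p* = 0.92 − e/c = 0.92 − 0.77847/1.45410 = 0.38464.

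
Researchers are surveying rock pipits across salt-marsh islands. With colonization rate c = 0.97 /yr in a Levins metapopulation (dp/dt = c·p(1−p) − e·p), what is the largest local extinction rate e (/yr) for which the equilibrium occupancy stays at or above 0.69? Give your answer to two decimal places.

0.30

1 − e/c ≥ 0.69 ⇒ e ≤ c(1 − 0.69) = 0.97 × 0.3100.
e_max = 0.3007.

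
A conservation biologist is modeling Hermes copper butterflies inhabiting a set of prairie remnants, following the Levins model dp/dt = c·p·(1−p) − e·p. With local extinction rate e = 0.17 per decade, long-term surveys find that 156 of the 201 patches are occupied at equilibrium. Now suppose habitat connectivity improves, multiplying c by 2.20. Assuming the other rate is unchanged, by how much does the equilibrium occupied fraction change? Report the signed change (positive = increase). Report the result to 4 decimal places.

0.1221

Observed p* = 156/201 = 0.77612.
Balance c(1−p*) = e gives c = e/(1 − 0.77612) = 0.17/0.22388 = 0.75934.
New p* = 1 − e/c = 1 − 0.17000/1.67055 = 0.89824.
Δp* = 0.89824 − 0.77612 = +0.12212.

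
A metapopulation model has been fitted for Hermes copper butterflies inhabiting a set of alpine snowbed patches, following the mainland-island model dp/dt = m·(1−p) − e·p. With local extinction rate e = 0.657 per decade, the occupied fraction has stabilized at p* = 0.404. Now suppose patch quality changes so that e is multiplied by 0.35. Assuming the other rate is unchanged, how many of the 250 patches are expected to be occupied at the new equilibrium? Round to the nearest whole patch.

Balance m(1−p*) = e·p* gives m = e·p*/(1−p*) = 0.657×0.40400/0.59600 = 0.44535.
New p* = m/(m+e) = 0.44535/(0.44535+0.22995) = 0.65948.
Expected occupied = 250 × 0.65948 = 164.87 ≈ 165.

165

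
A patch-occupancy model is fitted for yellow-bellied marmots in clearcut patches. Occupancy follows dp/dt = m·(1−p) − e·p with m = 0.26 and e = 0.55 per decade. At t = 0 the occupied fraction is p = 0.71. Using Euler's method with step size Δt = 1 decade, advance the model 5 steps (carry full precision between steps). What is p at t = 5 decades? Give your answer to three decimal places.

0.321

Update rule: p ← p + [m·(1−p) − e·p]·Δt with Δt = 1.
step 1: Δp = -0.31510, p = 0.39490
step 2: Δp = -0.05987, p = 0.33503
step 3: Δp = -0.01138, p = 0.32366
step 4: Δp = -0.00216, p = 0.32149
step 5: Δp = -0.00041, p = 0.32108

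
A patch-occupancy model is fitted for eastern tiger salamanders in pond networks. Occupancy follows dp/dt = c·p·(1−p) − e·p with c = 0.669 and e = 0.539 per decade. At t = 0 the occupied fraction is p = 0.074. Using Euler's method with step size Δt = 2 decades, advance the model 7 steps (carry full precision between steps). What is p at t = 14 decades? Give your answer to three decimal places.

Update rule: p ← p + [c·p·(1−p) − e·p]·Δt with Δt = 2.
p: 0.07400 → 0.08591  (Δp = +0.01191)
p: 0.08591 → 0.09837  (Δp = +0.01246)
p: 0.09837 → 0.11100  (Δp = +0.01263)
p: 0.11100 → 0.12338  (Δp = +0.01237)
p: 0.12338 → 0.13509  (Δp = +0.01171)
p: 0.13509 → 0.14579  (Δp = +0.01071)
p: 0.14579 → 0.15526  (Δp = +0.00947)

0.155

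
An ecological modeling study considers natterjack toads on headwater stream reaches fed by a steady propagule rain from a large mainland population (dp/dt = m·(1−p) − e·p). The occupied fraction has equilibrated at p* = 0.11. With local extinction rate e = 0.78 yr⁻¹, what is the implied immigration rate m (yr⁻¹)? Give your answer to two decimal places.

At equilibrium m(1−p*) = e·p*, so m = e·p*/(1−p*).
m = 0.78 × 0.11 / 0.8900 = 0.0858/0.8900 = 0.0964.

0.10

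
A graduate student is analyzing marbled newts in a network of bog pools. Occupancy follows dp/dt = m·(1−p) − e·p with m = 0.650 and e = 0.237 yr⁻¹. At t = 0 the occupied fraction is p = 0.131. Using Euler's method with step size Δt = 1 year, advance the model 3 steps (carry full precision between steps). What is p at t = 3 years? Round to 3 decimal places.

Update rule: p ← p + [m·(1−p) − e·p]·Δt with Δt = 1.
t = 1: p = 0.13100 + (+0.53380) = 0.66480
t = 2: p = 0.66480 + (+0.06032) = 0.72512
t = 3: p = 0.72512 + (+0.00682) = 0.73194

0.732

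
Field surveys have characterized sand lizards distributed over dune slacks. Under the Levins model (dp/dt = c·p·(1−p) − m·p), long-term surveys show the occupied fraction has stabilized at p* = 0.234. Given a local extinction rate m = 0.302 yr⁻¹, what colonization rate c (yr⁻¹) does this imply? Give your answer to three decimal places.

At equilibrium c(1−p*) = m, so c = m/(1−p*).
c = 0.302/(1 − 0.234) = 0.302/0.7660 = 0.3943.

0.394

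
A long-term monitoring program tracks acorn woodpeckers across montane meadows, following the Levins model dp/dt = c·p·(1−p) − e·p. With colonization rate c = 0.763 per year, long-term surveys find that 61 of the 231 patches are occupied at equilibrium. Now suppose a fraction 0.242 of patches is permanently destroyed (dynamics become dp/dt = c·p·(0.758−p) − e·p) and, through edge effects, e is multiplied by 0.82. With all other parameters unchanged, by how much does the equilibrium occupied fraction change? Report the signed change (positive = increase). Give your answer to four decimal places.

-0.1095

Observed p* = 61/231 = 0.26407.
Balance c(1−p*) = e gives e = 0.763×(1 − 0.26407) = 0.56151.
New p* = 0.758 − e/c = 0.758 − 0.46044/0.76300 = 0.15454.
Δp* = 0.15454 − 0.26407 = -0.10953.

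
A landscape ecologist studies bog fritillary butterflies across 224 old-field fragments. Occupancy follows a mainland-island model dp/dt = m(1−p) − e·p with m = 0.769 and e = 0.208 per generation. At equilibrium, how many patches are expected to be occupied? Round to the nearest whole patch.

p* = m/(m+e) = 0.769/0.9770 = 0.7871.
Expected occupied patches = N × p* = 224 × 0.7871 = 176.31 ≈ 176.

176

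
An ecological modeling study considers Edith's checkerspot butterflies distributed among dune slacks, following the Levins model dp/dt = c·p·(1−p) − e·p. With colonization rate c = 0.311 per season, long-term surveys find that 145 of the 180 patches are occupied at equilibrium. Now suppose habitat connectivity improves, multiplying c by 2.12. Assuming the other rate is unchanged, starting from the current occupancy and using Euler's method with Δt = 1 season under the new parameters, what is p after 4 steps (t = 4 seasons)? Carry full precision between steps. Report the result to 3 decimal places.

Observed p* = 145/180 = 0.80556.
Balance c(1−p*) = e gives e = 0.311×(1 − 0.80556) = 0.06047.
Starting from p₀ = 0.80556; update p ← p + (dp/dt)·Δt with the new parameters.
  1  |  dp/dt·Δt = +0.054559  |  p_1 = 0.860115
  2  |  dp/dt·Δt = +0.027314  |  p_2 = 0.887429
  3  |  dp/dt·Δt = +0.012200  |  p_3 = 0.899630
  4  |  dp/dt·Δt = +0.005131  |  p_4 = 0.904761

0.905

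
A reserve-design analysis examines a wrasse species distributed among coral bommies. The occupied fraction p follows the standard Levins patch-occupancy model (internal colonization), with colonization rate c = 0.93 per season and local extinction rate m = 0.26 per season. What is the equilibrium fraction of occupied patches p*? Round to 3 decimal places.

0.720

At equilibrium, colonization balances extinction: c·p*·(1−p*) = m·p*.
So p* = 1 − m/c = 1 − 0.26/0.93 = 1 − 0.2796 = 0.7204.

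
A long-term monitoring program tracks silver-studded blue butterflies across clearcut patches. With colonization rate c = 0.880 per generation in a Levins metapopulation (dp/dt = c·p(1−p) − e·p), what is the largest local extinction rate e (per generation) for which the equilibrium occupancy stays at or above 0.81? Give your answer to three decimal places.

1 − e/c ≥ 0.81 ⇒ e ≤ c(1 − 0.81) = 0.880 × 0.1900.
e_max = 0.1672.

0.167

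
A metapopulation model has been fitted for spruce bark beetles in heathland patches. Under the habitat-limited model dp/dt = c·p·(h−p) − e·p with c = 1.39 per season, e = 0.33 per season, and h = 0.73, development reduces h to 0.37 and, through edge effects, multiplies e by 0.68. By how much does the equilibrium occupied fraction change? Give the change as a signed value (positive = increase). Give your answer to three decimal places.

Before: p* = h − e/c = 0.73 − 0.33/1.39 = 0.73 − 0.2374 = 0.4926.
After: c = 1.39, e = 0.2244, h = 0.37; p* = 0.37 − 0.2244/1.39 = 0.2086.
Δp* = 0.2086 − 0.4926 = -0.2840.

-0.284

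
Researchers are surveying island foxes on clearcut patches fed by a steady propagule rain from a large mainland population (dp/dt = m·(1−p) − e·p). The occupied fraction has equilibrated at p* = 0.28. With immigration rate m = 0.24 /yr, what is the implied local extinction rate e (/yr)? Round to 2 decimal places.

0.62

At equilibrium m(1−p*) = e·p*, so e = m(1−p*)/p*.
e = 0.24 × 0.7200 / 0.28 = 0.6171.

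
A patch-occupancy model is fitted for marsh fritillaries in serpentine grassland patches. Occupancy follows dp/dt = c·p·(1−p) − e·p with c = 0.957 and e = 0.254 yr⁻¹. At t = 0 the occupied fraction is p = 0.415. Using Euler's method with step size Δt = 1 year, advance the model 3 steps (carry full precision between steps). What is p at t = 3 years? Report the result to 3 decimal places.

Update rule: p ← p + [c·p·(1−p) − e·p]·Δt with Δt = 1.
step 1: Δp = +0.12693, p = 0.54193
step 2: Δp = +0.09992, p = 0.64184
step 3: Δp = +0.05697, p = 0.69881

0.699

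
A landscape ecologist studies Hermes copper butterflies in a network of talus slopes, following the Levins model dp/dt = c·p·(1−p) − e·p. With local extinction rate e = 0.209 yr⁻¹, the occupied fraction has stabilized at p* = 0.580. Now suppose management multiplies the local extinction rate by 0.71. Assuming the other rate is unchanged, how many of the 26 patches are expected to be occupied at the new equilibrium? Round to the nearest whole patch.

Balance c(1−p*) = e gives c = e/(1 − 0.58000) = 0.209/0.42000 = 0.49762.
New p* = 1 − e/c = 1 − 0.14839/0.49762 = 0.70180.
Expected occupied = 26 × 0.70180 = 18.25 ≈ 18.

18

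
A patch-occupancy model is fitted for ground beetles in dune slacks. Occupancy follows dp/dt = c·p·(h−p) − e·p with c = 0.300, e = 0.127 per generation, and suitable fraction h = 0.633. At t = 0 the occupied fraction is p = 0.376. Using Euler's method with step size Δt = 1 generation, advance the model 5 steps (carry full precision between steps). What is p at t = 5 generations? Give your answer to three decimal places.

0.306

Update rule: p ← p + [c·p·(h−p) − e·p]·Δt with Δt = 1.
step 1: Δp = -0.01876, p = 0.35724
step 2: Δp = -0.01582, p = 0.34142
step 3: Δp = -0.01350, p = 0.32793
step 4: Δp = -0.01163, p = 0.31629
step 5: Δp = -0.01012, p = 0.30618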